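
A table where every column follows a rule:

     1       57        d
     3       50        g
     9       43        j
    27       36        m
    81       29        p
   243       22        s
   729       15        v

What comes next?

2187  8  y

First component — ×3 each step: 1, 3, 9, 27, 81, 243, 729 → 2187.
For the second component, −7 each step: 57, 50, 43, 36, 29, 22, 15 → 8.
Letter: letters move forward 3 places in the alphabet; d, g, j, m, p, s, v → y.
Putting it together: 2187  8  y.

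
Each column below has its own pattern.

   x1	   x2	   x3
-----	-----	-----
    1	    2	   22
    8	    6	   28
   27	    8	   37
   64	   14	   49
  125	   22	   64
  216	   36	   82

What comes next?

Column x1 — perfect cubes: 1³, 2³, 3³, …: 1, 8, 27, 64, 125, 216 → 343.
For the column x2, each term is the sum of the two before it: 2, 6, 8, 14, 22, 36 → 58.
Column x3: differences are 6, 9, 12, … (increasing by 3 each time); 22, 28, 37, 49, 64, 82 → 103.
Putting it together: 343  58  103.

343  58  103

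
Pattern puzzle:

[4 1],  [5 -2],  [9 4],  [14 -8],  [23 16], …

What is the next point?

[37 -32]

First slot goes 4, 5, 9, 14, 23 → 37 (each term is the sum of the two before it).
Second slot: ×(-2) each step, so 1, -2, 4, -8, 16 → -32.
Combining the parts gives [37 -32].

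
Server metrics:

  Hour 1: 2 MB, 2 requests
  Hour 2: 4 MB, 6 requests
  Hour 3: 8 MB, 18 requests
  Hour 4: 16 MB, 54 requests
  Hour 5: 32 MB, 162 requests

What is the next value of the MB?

64

MB: ×2 each step, so 2, 4, 8, 16, 32 → 64.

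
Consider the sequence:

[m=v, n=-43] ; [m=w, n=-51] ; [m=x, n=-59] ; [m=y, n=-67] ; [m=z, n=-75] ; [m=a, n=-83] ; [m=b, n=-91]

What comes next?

[m=c, n=-99]

M: letters move forward 1 place in the alphabet, wrapping Z→A, so v, w, x, y, z, a, b → c.
N: −8 each step; -43, -51, -59, -67, -75, -83, -91 → -99.
So the next pair is [m=c, n=-99].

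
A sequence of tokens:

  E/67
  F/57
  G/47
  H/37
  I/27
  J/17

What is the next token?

Letter — letters move forward 1 place in the alphabet: E, F, G, H, I, J → K.
Second component: −10 each step, so 67, 57, 47, 37, 27, 17 → 7.
Putting it together: K/7.

K/7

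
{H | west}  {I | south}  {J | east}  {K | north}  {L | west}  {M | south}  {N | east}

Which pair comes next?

Letter: letters move forward 1 place in the alphabet, so H, I, J, K, L, M, N → O.
For the direction, repeats west → south → east → north: west, south, east, north, west, south, east → north.
So the next pair is {O | north}.

{O | north}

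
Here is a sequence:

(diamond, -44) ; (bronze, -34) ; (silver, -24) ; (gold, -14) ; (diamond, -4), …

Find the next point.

Rank goes diamond, bronze, silver, gold, diamond → bronze (repeats diamond → bronze → silver → gold).
Second entry: -44, -34, -24, -14, -4 → 6 (+10 each step).
So the next point is (bronze, 6).

(bronze, 6)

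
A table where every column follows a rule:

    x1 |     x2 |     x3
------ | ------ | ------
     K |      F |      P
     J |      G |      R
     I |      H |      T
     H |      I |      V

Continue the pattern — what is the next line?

G  J  X

For the column x1, letters move back 1 place in the alphabet: K, J, I, H → G.
Column x2: letters move forward 1 place in the alphabet, so F, G, H, I → J.
Column x3 — letters move forward 2 places in the alphabet: P, R, T, V → X.
Putting it together: G  J  X.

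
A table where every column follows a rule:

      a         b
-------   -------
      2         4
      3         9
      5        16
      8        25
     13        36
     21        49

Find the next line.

34  64

Column a goes 2, 3, 5, 8, 13, 21 → 34 (each term is the sum of the two before it).
Column b — perfect squares: 2², 3², 4², …: 4, 9, 16, 25, 36, 49 → 64.
Combining the parts gives 34  64.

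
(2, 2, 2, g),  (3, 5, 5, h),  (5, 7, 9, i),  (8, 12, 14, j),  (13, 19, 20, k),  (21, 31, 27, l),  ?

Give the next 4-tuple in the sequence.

(34, 50, 35, m)

First value goes 2, 3, 5, 8, 13, 21 → 34 (each term is the sum of the two before it).
For the second value, each term is the sum of the two before it: 2, 5, 7, 12, 19, 31 → 50.
Third value: differences are 3, 4, 5, … (increasing by 1 each time); 2, 5, 9, 14, 20, 27 → 35.
Letter: g, h, i, j, k, l → m (letters move forward 1 place in the alphabet).
Putting it together: (34, 50, 35, m).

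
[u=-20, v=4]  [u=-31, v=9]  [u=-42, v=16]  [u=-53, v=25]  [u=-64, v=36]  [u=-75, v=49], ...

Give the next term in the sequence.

[u=-86, v=64]

U — −11 each step: -20, -31, -42, -53, -64, -75 → -86.
V — perfect squares: 2², 3², 4², …: 4, 9, 16, 25, 36, 49 → 64.
Putting it together: [u=-86, v=64].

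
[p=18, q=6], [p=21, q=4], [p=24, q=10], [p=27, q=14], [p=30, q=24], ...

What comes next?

P goes 18, 21, 24, 27, 30 → 33 (+3 each step).
Q — each term is the sum of the two before it: 6, 4, 10, 14, 24 → 38.
Putting it together: [p=33, q=38].

[p=33, q=38]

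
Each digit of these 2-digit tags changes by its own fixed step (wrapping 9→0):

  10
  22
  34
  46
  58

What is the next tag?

For the first digit, +1 each step, mod 10: 1, 2, 3, 4, 5 → 6.
Second digit: +2 each step, mod 10, so 0, 2, 4, 6, 8 → 0.
Putting it together: 60.

60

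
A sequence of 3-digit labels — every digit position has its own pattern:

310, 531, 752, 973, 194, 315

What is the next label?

536

First digit goes 3, 5, 7, 9, 1, 3 → 5 (+2 each step, mod 10).
Second digit goes 1, 3, 5, 7, 9, 1 → 3 (+2 each step, mod 10).
For the third digit, +1 each step, mod 10: 0, 1, 2, 3, 4, 5 → 6.
Putting it together: 536.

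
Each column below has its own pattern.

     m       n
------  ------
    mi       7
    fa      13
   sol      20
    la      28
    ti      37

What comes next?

Column m — runs through the solfège scale do→ti: mi, fa, sol, la, ti → do.
Column n: differences are 6, 7, 8, … (increasing by 1 each time), so 7, 13, 20, 28, 37 → 47.
So the next row is do  47.

do  47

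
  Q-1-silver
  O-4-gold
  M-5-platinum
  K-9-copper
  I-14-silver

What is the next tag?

Letter — letters move back 2 places in the alphabet: Q, O, M, K, I → G.
Second component — each term is the sum of the two before it: 1, 4, 5, 9, 14 → 23.
Metal: silver, gold, platinum, copper, silver → gold (repeats silver → gold → platinum → copper).
Combining the parts gives G-23-gold.

G-23-gold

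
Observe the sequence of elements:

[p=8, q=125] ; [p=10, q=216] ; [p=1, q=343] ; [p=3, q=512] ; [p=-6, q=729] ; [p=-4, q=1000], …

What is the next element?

P goes 8, 10, 1, 3, -6, -4 → -13 (alternating steps +2, −9, +2, −9, …).
Q: 125, 216, 343, 512, 729, 1000 → 1331 (perfect cubes: 5³, 6³, 7³, …).
Putting it together: [p=-13, q=1331].

[p=-13, q=1331]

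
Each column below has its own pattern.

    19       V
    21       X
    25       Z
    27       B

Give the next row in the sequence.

First component: alternating steps +2, +4, +2, +4, …; 19, 21, 25, 27 → 31.
Letter: V, X, Z, B → D (letters move forward 2 places in the alphabet, wrapping Z→A).
Combining the parts gives 31  D.

31  D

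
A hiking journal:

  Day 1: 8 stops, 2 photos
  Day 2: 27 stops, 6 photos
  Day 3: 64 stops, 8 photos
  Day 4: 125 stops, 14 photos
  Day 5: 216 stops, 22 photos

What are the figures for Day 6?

343 stops, 36 photos

Stops — perfect cubes: 2³, 3³, 4³, …: 8, 27, 64, 125, 216 → 343.
Photos: 2, 6, 8, 14, 22 → 36 (each term is the sum of the two before it).
So the next row is 343 stops, 36 photos.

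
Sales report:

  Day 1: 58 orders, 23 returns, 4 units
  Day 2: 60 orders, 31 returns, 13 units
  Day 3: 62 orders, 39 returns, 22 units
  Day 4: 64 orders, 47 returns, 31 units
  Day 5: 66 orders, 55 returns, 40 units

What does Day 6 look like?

68 orders, 63 returns, 49 units

Orders: +2 each step, so 58, 60, 62, 64, 66 → 68.
For the returns, +8 each step: 23, 31, 39, 47, 55 → 63.
For the units, +9 each step: 4, 13, 22, 31, 40 → 49.
Combining the parts gives 68 orders, 63 returns, 49 units.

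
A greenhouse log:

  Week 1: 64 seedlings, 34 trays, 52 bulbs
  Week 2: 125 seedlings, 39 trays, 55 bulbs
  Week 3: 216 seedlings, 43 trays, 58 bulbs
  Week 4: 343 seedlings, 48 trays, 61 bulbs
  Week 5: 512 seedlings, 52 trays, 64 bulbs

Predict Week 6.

For the seedlings, perfect cubes: 4³, 5³, 6³, …: 64, 125, 216, 343, 512 → 729.
Trays — alternating steps +5, +4, +5, +4, …: 34, 39, 43, 48, 52 → 57.
Bulbs: +3 each step; 52, 55, 58, 61, 64 → 67.
Combining the parts gives 729 seedlings, 57 trays, 67 bulbs.

729 seedlings, 57 trays, 67 bulbs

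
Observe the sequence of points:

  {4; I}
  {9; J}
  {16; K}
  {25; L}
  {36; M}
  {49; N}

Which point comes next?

{64; O}

First coordinate: perfect squares: 2², 3², 4², …, so 4, 9, 16, 25, 36, 49 → 64.
Letter: I, J, K, L, M, N → O (letters move forward 1 place in the alphabet).
Combining the parts gives {64; O}.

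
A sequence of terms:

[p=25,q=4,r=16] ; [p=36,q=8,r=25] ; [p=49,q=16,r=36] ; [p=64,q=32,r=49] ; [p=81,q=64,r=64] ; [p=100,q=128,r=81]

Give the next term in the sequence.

[p=121,q=256,r=100]

P — perfect squares: 5², 6², 7², …: 25, 36, 49, 64, 81, 100 → 121.
For the q, ×2 each step: 4, 8, 16, 32, 64, 128 → 256.
R: 16, 25, 36, 49, 64, 81 → 100 (perfect squares: 4², 5², 6², …).
Putting it together: [p=121,q=256,r=100].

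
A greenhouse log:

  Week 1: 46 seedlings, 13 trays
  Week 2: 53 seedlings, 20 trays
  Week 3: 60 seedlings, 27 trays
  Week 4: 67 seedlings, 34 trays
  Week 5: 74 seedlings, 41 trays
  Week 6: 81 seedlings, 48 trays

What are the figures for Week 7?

88 seedlings, 55 trays

For the seedlings, +7 each step: 46, 53, 60, 67, 74, 81 → 88.
Trays goes 13, 20, 27, 34, 41, 48 → 55 (+7 each step).
Combining the parts gives 88 seedlings, 55 trays.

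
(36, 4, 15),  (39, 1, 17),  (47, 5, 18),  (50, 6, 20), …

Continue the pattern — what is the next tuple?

(58, 11, 21)

First component: 36, 39, 47, 50 → 58 (alternating steps +3, +8, +3, +8, …).
Second component goes 4, 1, 5, 6 → 11 (each term is the sum of the two before it).
Third component — alternating steps +2, +1, +2, +1, …: 15, 17, 18, 20 → 21.
Putting it together: (58, 11, 21).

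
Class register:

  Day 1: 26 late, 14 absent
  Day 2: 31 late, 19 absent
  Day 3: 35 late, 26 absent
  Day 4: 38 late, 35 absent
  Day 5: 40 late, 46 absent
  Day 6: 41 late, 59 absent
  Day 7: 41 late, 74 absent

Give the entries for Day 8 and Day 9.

For the late, differences are 5, 4, 3, … (decreasing by 1 each time): 26, 31, 35, 38, 40, 41, 41 → 40 → 38.
Absent: differences are 5, 7, 9, … (increasing by 2 each time); 14, 19, 26, 35, 46, 59, 74 → 91 → 110.
So the next two rows are 40 late, 91 absent and 38 late, 110 absent.

40 late, 91 absent; 38 late, 110 absent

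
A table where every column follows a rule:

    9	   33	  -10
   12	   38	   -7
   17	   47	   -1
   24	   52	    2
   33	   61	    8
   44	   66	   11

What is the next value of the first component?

57

First component: differences are 3, 5, 7, … (increasing by 2 each time); 9, 12, 17, 24, 33, 44 → 57.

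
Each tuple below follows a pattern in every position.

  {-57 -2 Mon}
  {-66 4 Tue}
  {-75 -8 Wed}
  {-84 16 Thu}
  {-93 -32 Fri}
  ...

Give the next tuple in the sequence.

{-102 64 Sat}

First coordinate: −9 each step; -57, -66, -75, -84, -93 → -102.
Second coordinate — ×(-2) each step: -2, 4, -8, 16, -32 → 64.
Day: runs through the weekdays Mon→Sun; Mon, Tue, Wed, Thu, Fri → Sat.
Putting it together: {-102 64 Sat}.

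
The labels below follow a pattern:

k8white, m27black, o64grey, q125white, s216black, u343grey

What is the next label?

w512white

Letter: k, m, o, q, s, u → w (letters move forward 2 places in the alphabet).
Second component: perfect cubes: 2³, 3³, 4³, …, so 8, 27, 64, 125, 216, 343 → 512.
Shade: repeats white → black → grey; white, black, grey, white, black, grey → white.
Combining the parts gives w512white.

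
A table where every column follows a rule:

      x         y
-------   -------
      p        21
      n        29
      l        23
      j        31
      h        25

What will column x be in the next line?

f

For the column x, letters move back 2 places in the alphabet: p, n, l, j, h → f.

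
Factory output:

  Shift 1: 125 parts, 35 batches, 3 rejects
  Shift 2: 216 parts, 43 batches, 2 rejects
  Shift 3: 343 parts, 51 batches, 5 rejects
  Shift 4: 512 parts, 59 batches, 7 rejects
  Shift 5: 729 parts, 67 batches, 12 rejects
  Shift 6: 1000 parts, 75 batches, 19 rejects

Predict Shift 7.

Parts: perfect cubes: 5³, 6³, 7³, …, so 125, 216, 343, 512, 729, 1000 → 1331.
Batches goes 35, 43, 51, 59, 67, 75 → 83 (+8 each step).
Rejects: each term is the sum of the two before it; 3, 2, 5, 7, 12, 19 → 31.
So the next row is 1331 parts, 83 batches, 31 rejects.

1331 parts, 83 batches, 31 rejects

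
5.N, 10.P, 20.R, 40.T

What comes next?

80.V

First component: ×2 each step, so 5, 10, 20, 40 → 80.
Letter goes N, P, R, T → V (letters move forward 2 places in the alphabet).
Combining the parts gives 80.V.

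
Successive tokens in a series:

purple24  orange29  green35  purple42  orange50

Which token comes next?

green59

Colour: repeats purple → orange → green; purple, orange, green, purple, orange → green.
Second component: 24, 29, 35, 42, 50 → 59 (differences are 5, 6, 7, … (increasing by 1 each time)).
Putting it together: green59.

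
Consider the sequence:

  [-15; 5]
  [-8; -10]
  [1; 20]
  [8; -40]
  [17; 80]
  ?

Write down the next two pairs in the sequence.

For the first slot, alternating steps +7, +9, +7, +9, …: -15, -8, 1, 8, 17 → 24 → 33.
Second slot: ×(-2) each step, so 5, -10, 20, -40, 80 → -160 → 320.
So the next two pairs are [24; -160] and [33; 320].

[24; -160], [33; 320]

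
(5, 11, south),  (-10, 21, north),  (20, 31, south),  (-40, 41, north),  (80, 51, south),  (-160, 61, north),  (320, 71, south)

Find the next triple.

First part: ×(-2) each step, so 5, -10, 20, -40, 80, -160, 320 → -640.
Second part goes 11, 21, 31, 41, 51, 61, 71 → 81 (+10 each step).
Direction: alternates south ↔ north, so south, north, south, north, south, north, south → north.
So the next triple is (-640, 81, north).

(-640, 81, north)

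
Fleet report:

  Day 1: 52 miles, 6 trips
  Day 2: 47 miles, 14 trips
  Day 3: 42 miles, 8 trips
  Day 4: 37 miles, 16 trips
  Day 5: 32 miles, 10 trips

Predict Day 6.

27 miles, 18 trips

Miles: −5 each step, so 52, 47, 42, 37, 32 → 27.
For the trips, alternating steps +8, −6, +8, −6, …: 6, 14, 8, 16, 10 → 18.
So the next row is 27 miles, 18 trips.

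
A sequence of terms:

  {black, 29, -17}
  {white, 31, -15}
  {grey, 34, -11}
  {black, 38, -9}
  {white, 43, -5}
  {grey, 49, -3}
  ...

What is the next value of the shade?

black

Shade: repeats black → white → grey; black, white, grey, black, white, grey → black.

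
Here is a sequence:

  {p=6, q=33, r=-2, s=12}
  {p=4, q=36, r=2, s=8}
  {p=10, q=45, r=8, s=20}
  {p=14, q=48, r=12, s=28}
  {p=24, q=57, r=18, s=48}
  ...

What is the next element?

{p=38, q=60, r=22, s=76}

P: each term is the sum of the two before it, so 6, 4, 10, 14, 24 → 38.
Q: alternating steps +3, +9, +3, +9, …; 33, 36, 45, 48, 57 → 60.
R: alternating steps +4, +6, +4, +6, …, so -2, 2, 8, 12, 18 → 22.
S — always 2 × the p: 12, 8, 20, 28, 48 → 76.
Putting it together: {p=38, q=60, r=22, s=76}.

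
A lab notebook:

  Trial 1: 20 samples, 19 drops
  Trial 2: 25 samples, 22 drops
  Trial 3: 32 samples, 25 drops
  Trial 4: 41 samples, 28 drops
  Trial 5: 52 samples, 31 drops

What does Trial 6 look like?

Samples: 20, 25, 32, 41, 52 → 65 (differences are 5, 7, 9, … (increasing by 2 each time)).
Drops — +3 each step: 19, 22, 25, 28, 31 → 34.
So the next record is 65 samples, 34 drops.

65 samples, 34 drops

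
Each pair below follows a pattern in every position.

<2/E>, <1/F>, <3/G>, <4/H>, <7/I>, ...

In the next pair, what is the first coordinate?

First coordinate — each term is the sum of the two before it: 2, 1, 3, 4, 7 → 11.

11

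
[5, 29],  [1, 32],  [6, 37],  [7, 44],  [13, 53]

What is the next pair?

[20, 64]

First part goes 5, 1, 6, 7, 13 → 20 (each term is the sum of the two before it).
Second part goes 29, 32, 37, 44, 53 → 64 (differences are 3, 5, 7, … (increasing by 2 each time)).
Putting it together: [20, 64].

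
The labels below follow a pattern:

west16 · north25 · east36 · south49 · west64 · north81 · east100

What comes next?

For the direction, repeats west → north → east → south: west, north, east, south, west, north, east → south.
Second component — perfect squares: 4², 5², 6², …: 16, 25, 36, 49, 64, 81, 100 → 121.
So the next label is south121.

south121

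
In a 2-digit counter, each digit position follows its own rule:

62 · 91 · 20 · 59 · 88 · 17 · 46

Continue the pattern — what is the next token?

First digit: 6, 9, 2, 5, 8, 1, 4 → 7 (+3 each step, mod 10).
Second digit: −1 each step, mod 10; 2, 1, 0, 9, 8, 7, 6 → 5.
Combining the parts gives 75.

75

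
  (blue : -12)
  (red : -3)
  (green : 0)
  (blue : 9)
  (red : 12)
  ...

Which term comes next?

Colour goes blue, red, green, blue, red → green (repeats blue → red → green).
Second value: alternating steps +9, +3, +9, +3, …, so -12, -3, 0, 9, 12 → 21.
Putting it together: (green : 21).

(green : 21)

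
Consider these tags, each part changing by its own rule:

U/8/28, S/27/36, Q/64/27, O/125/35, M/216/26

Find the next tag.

K/343/34

Letter: letters move back 2 places in the alphabet, so U, S, Q, O, M → K.
For the second component, perfect cubes: 2³, 3³, 4³, …: 8, 27, 64, 125, 216 → 343.
Third component: 28, 36, 27, 35, 26 → 34 (alternating steps +8, −9, +8, −9, …).
Combining the parts gives K/343/34.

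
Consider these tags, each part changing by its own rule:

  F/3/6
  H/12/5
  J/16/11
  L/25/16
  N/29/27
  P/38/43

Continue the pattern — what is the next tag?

R/42/70

Letter: letters move forward 2 places in the alphabet, so F, H, J, L, N, P → R.
Second component: alternating steps +9, +4, +9, +4, …, so 3, 12, 16, 25, 29, 38 → 42.
Third component: each term is the sum of the two before it; 6, 5, 11, 16, 27, 43 → 70.
Putting it together: R/42/70.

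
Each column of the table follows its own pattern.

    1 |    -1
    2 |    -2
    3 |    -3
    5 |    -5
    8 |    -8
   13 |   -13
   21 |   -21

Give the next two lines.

34  -34; 55  -55

First component: each term is the sum of the two before it; 1, 2, 3, 5, 8, 13, 21 → 34 → 55.
Second component: always the negative of the first component; -1, -2, -3, -5, -8, -13, -21 → -34 → -55.
Putting the parts together: 34  -34 and then 55  -55.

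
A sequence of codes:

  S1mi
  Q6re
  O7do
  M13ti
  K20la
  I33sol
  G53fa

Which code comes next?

Letter: letters move back 2 places in the alphabet; S, Q, O, M, K, I, G → E.
Second component: each term is the sum of the two before it, so 1, 6, 7, 13, 20, 33, 53 → 86.
Note — runs backward through the solfège scale do→ti: mi, re, do, ti, la, sol, fa → mi.
So the next code is E86mi.

E86mi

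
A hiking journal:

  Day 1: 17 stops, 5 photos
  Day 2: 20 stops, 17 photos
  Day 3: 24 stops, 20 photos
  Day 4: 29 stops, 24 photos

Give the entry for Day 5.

Stops: differences are 3, 4, 5, … (increasing by 1 each time), so 17, 20, 24, 29 → 35.
Photos: 5, 17, 20, 24 → 29 (always the previous value of the stops).
So the next line is 35 stops, 29 photos.

35 stops, 29 photos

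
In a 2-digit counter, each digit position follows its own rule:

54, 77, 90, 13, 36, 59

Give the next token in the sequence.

First digit goes 5, 7, 9, 1, 3, 5 → 7 (+2 each step, mod 10).
Second digit — +3 each step, mod 10: 4, 7, 0, 3, 6, 9 → 2.
Combining the parts gives 72.

72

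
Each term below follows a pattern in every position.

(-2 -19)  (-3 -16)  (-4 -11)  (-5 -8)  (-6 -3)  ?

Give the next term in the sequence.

First value: −1 each step; -2, -3, -4, -5, -6 → -7.
For the second value, alternating steps +3, +5, +3, +5, …: -19, -16, -11, -8, -3 → 0.
So the next term is (-7 0).

(-7 0)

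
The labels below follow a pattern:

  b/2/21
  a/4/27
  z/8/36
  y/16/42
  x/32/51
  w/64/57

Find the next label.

Letter — letters move back 1 place in the alphabet, wrapping A→Z: b, a, z, y, x, w → v.
Second component — ×2 each step: 2, 4, 8, 16, 32, 64 → 128.
For the third component, alternating steps +6, +9, +6, +9, …: 21, 27, 36, 42, 51, 57 → 66.
Combining the parts gives v/128/66.

v/128/66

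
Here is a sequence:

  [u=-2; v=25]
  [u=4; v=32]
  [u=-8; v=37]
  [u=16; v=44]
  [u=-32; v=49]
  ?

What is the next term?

U: ×(-2) each step, so -2, 4, -8, 16, -32 → 64.
For the v, alternating steps +7, +5, +7, +5, …: 25, 32, 37, 44, 49 → 56.
So the next term is [u=64; v=56].

[u=64; v=56]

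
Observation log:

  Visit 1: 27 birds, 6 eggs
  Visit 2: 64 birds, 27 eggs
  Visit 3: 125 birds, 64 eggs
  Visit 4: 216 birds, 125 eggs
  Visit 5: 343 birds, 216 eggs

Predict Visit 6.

Birds — perfect cubes: 3³, 4³, 5³, …: 27, 64, 125, 216, 343 → 512.
Eggs: 6, 27, 64, 125, 216 → 343 (always the previous value of the birds).
Putting it together: 512 birds, 343 eggs.

512 birds, 343 eggs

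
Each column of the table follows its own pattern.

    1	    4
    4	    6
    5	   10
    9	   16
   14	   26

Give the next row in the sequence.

23  42

First component goes 1, 4, 5, 9, 14 → 23 (each term is the sum of the two before it).
Second component: each term is the sum of the two before it, so 4, 6, 10, 16, 26 → 42.
Putting it together: 23  42.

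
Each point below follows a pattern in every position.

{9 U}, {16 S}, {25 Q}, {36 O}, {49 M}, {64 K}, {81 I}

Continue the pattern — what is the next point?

{100 G}

First part — perfect squares: 3², 4², 5², …: 9, 16, 25, 36, 49, 64, 81 → 100.
Letter: letters move back 2 places in the alphabet; U, S, Q, O, M, K, I → G.
Putting it together: {100 G}.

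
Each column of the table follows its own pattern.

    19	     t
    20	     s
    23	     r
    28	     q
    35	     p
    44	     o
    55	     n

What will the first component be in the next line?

68

For the first component, differences are 1, 3, 5, … (increasing by 2 each time): 19, 20, 23, 28, 35, 44, 55 → 68.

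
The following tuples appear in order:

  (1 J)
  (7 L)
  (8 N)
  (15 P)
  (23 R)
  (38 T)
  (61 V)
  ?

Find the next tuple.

First entry — each term is the sum of the two before it: 1, 7, 8, 15, 23, 38, 61 → 99.
For the letter, letters move forward 2 places in the alphabet: J, L, N, P, R, T, V → X.
Combining the parts gives (99 X).

(99 X)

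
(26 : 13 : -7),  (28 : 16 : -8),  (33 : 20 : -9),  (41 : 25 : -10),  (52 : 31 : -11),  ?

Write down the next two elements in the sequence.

For the first slot, differences are 2, 5, 8, … (increasing by 3 each time): 26, 28, 33, 41, 52 → 66 → 83.
Second slot: differences are 3, 4, 5, … (increasing by 1 each time); 13, 16, 20, 25, 31 → 38 → 46.
For the third slot, −1 each step: -7, -8, -9, -10, -11 → -12 → -13.
So the next two elements are (66 : 38 : -12) and (83 : 46 : -13).

(66 : 38 : -12), (83 : 46 : -13)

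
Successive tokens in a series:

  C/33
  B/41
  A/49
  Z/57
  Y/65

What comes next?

X/73

Letter goes C, B, A, Z, Y → X (letters move back 1 place in the alphabet, wrapping A→Z).
For the second component, +8 each step: 33, 41, 49, 57, 65 → 73.
Combining the parts gives X/73.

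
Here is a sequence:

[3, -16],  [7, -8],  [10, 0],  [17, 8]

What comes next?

[27, 16]

First coordinate: each term is the sum of the two before it, so 3, 7, 10, 17 → 27.
Second coordinate: -16, -8, 0, 8 → 16 (+8 each step).
So the next term is [27, 16].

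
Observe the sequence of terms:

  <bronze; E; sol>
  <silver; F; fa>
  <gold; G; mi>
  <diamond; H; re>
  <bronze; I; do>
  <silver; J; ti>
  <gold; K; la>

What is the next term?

Rank: repeats bronze → silver → gold → diamond; bronze, silver, gold, diamond, bronze, silver, gold → diamond.
Letter: letters move forward 1 place in the alphabet; E, F, G, H, I, J, K → L.
Note — runs backward through the solfège scale do→ti: sol, fa, mi, re, do, ti, la → sol.
So the next term is <diamond; L; sol>.

<diamond; L; sol>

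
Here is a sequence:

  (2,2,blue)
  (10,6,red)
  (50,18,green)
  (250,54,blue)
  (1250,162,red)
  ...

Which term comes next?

First coordinate: ×5 each step, so 2, 10, 50, 250, 1250 → 6250.
Second coordinate — ×3 each step: 2, 6, 18, 54, 162 → 486.
Colour goes blue, red, green, blue, red → green (repeats blue → red → green).
Putting it together: (6250,486,green).

(6250,486,green)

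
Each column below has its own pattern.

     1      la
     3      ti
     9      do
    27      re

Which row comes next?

For the first component, ×3 each step: 1, 3, 9, 27 → 81.
Note: runs through the solfège scale do→ti; la, ti, do, re → mi.
So the next row is 81  mi.

81  mi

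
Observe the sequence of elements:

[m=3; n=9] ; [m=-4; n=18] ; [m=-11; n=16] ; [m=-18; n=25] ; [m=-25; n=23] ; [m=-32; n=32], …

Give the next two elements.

M: −7 each step, so 3, -4, -11, -18, -25, -32 → -39 → -46.
N: alternating steps +9, −2, +9, −2, …, so 9, 18, 16, 25, 23, 32 → 30 → 39.
Putting the parts together: [m=-39; n=30] and then [m=-46; n=39].

[m=-39; n=30], [m=-46; n=39]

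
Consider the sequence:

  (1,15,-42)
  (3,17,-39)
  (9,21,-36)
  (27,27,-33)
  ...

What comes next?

First entry: 1, 3, 9, 27 → 81 (×3 each step).
Second entry: differences are 2, 4, 6, … (increasing by 2 each time), so 15, 17, 21, 27 → 35.
For the third entry, +3 each step: -42, -39, -36, -33 → -30.
So the next element is (81,35,-30).

(81,35,-30)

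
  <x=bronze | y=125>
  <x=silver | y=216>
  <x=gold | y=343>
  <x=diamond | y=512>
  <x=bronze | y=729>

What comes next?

<x=silver | y=1000>

For the x, repeats bronze → silver → gold → diamond: bronze, silver, gold, diamond, bronze → silver.
Y: perfect cubes: 5³, 6³, 7³, …, so 125, 216, 343, 512, 729 → 1000.
So the next term is <x=silver | y=1000>.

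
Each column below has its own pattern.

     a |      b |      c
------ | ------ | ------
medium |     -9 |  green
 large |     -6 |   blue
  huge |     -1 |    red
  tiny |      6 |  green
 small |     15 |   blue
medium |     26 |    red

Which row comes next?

Column a: medium, large, huge, tiny, small, medium → large (repeats medium → large → huge → tiny → small).
Column b: differences are 3, 5, 7, … (increasing by 2 each time); -9, -6, -1, 6, 15, 26 → 39.
Column c: green, blue, red, green, blue, red → green (repeats green → blue → red).
So the next row is large  39  green.

large  39  green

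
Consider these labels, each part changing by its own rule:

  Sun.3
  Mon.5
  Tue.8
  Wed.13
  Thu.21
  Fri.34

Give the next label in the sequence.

For the day, runs through the weekdays Mon→Sun: Sun, Mon, Tue, Wed, Thu, Fri → Sat.
Second component: each term is the sum of the two before it, so 3, 5, 8, 13, 21, 34 → 55.
Putting it together: Sat.55.

Sat.55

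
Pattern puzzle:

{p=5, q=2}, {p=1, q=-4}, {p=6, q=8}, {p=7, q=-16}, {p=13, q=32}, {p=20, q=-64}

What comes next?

{p=33, q=128}

P goes 5, 1, 6, 7, 13, 20 → 33 (each term is the sum of the two before it).
For the q, ×(-2) each step: 2, -4, 8, -16, 32, -64 → 128.
Putting it together: {p=33, q=128}.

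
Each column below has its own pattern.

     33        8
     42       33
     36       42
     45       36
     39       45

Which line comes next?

For the first component, alternating steps +9, −6, +9, −6, …: 33, 42, 36, 45, 39 → 48.
Second component: always the previous value of the first component; 8, 33, 42, 36, 45 → 39.
Putting it together: 48  39.

48  39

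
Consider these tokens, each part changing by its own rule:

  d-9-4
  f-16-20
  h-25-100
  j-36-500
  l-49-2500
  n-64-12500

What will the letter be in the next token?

p

For the letter, letters move forward 2 places in the alphabet: d, f, h, j, l, n → p.
For the second component, perfect squares: 3², 4², 5², …: 9, 16, 25, 36, 49, 64 → 81.
Third component goes 4, 20, 100, 500, 2500, 12500 → 62500 (×5 each step).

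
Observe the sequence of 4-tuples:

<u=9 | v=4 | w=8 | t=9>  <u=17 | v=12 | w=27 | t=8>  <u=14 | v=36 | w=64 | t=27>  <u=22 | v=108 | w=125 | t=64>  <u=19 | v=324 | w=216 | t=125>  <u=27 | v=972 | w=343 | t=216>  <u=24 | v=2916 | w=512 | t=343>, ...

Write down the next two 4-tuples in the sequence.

U goes 9, 17, 14, 22, 19, 27, 24 → 32 → 29 (alternating steps +8, −3, +8, −3, …).
V goes 4, 12, 36, 108, 324, 972, 2916 → 8748 → 26244 (×3 each step).
For the w, perfect cubes: 2³, 3³, 4³, …: 8, 27, 64, 125, 216, 343, 512 → 729 → 1000.
T: always the previous value of the w; 9, 8, 27, 64, 125, 216, 343 → 512 → 729.
Putting the parts together: <u=32 | v=8748 | w=729 | t=512> and then <u=29 | v=26244 | w=1000 | t=729>.

<u=32 | v=8748 | w=729 | t=512>, <u=29 | v=26244 | w=1000 | t=729>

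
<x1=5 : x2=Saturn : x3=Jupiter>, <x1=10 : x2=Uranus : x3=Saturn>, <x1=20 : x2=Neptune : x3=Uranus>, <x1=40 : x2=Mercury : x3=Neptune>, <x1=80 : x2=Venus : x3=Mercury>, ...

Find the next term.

X1 goes 5, 10, 20, 40, 80 → 160 (×2 each step).
X2 goes Saturn, Uranus, Neptune, Mercury, Venus → Earth (runs through the planets Mercury→Neptune).
X3 — runs through the planets Mercury→Neptune: Jupiter, Saturn, Uranus, Neptune, Mercury → Venus.
Putting it together: <x1=160 : x2=Earth : x3=Venus>.

<x1=160 : x2=Earth : x3=Venus>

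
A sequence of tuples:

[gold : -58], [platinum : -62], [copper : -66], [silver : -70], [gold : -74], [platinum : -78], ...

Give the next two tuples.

[copper : -82], [silver : -86]

Metal: repeats gold → platinum → copper → silver, so gold, platinum, copper, silver, gold, platinum → copper → silver.
Second value goes -58, -62, -66, -70, -74, -78 → -82 → -86 (−4 each step).
So the next two tuples are [copper : -82] and [silver : -86].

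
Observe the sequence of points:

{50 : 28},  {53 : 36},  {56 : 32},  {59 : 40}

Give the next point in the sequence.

For the first value, +3 each step: 50, 53, 56, 59 → 62.
Second value goes 28, 36, 32, 40 → 36 (alternating steps +8, −4, +8, −4, …).
Combining the parts gives {62 : 36}.

{62 : 36}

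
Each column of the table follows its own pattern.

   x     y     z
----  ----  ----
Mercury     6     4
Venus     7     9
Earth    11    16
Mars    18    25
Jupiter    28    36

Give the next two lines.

Saturn  41  49; Uranus  57  64

Column x: runs through the planets Mercury→Neptune; Mercury, Venus, Earth, Mars, Jupiter → Saturn → Uranus.
Column y goes 6, 7, 11, 18, 28 → 41 → 57 (differences are 1, 4, 7, … (increasing by 3 each time)).
For the column z, perfect squares: 2², 3², 4², …: 4, 9, 16, 25, 36 → 49 → 64.
So the next two lines are Saturn  41  49 and Uranus  57  64.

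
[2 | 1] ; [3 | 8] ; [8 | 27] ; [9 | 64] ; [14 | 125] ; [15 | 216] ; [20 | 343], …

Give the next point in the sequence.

For the first value, alternating steps +1, +5, +1, +5, …: 2, 3, 8, 9, 14, 15, 20 → 21.
Second value: 1, 8, 27, 64, 125, 216, 343 → 512 (perfect cubes: 1³, 2³, 3³, …).
So the next point is [21 | 512].

[21 | 512]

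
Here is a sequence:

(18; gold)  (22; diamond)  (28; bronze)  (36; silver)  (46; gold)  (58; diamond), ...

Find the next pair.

First value goes 18, 22, 28, 36, 46, 58 → 72 (differences are 4, 6, 8, … (increasing by 2 each time)).
Rank: gold, diamond, bronze, silver, gold, diamond → bronze (repeats gold → diamond → bronze → silver).
Combining the parts gives (72; bronze).

(72; bronze)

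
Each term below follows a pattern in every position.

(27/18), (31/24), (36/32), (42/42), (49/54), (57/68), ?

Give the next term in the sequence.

(66/84)

First slot goes 27, 31, 36, 42, 49, 57 → 66 (differences are 4, 5, 6, … (increasing by 1 each time)).
Second slot: differences are 6, 8, 10, … (increasing by 2 each time); 18, 24, 32, 42, 54, 68 → 84.
So the next term is (66/84).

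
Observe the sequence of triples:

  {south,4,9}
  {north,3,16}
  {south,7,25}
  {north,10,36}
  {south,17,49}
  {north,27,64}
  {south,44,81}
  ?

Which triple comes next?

For the direction, alternates south ↔ north: south, north, south, north, south, north, south → north.
Second value: each term is the sum of the two before it, so 4, 3, 7, 10, 17, 27, 44 → 71.
Third value goes 9, 16, 25, 36, 49, 64, 81 → 100 (perfect squares: 3², 4², 5², …).
So the next triple is {north,71,100}.

{north,71,100}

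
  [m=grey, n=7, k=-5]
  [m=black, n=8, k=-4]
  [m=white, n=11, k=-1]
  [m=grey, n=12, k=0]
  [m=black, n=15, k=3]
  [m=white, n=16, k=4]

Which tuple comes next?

M goes grey, black, white, grey, black, white → grey (repeats grey → black → white).
N goes 7, 8, 11, 12, 15, 16 → 19 (alternating steps +1, +3, +1, +3, …).
For the k, always 12 less than the n: -5, -4, -1, 0, 3, 4 → 7.
So the next tuple is [m=grey, n=19, k=7].

[m=grey, n=19, k=7]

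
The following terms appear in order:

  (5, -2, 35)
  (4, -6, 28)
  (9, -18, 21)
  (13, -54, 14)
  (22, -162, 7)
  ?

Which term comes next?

First slot — each term is the sum of the two before it: 5, 4, 9, 13, 22 → 35.
Second slot — ×3 each step: -2, -6, -18, -54, -162 → -486.
Third slot: −7 each step; 35, 28, 21, 14, 7 → 0.
Combining the parts gives (35, -486, 0).

(35, -486, 0)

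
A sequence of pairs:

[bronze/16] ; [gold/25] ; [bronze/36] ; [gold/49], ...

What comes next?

[bronze/64]

Rank — alternates bronze ↔ gold: bronze, gold, bronze, gold → bronze.
Second value: 16, 25, 36, 49 → 64 (perfect squares: 4², 5², 6², …).
So the next pair is [bronze/64].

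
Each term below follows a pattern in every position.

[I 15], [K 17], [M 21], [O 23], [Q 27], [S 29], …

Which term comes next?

[U 33]

Letter — letters move forward 2 places in the alphabet: I, K, M, O, Q, S → U.
Second value: alternating steps +2, +4, +2, +4, …, so 15, 17, 21, 23, 27, 29 → 33.
Combining the parts gives [U 33].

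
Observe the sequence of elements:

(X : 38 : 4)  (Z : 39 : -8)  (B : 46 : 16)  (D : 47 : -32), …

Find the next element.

(F : 54 : 64)

For the letter, letters move forward 2 places in the alphabet, wrapping Z→A: X, Z, B, D → F.
Second entry — alternating steps +1, +7, +1, +7, …: 38, 39, 46, 47 → 54.
Third entry goes 4, -8, 16, -32 → 64 (×(-2) each step).
So the next element is (F : 54 : 64).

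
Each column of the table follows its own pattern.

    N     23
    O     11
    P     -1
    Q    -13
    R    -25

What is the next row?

Letter: letters move forward 1 place in the alphabet; N, O, P, Q, R → S.
Second component goes 23, 11, -1, -13, -25 → -37 (−12 each step).
Putting it together: S  -37.

S  -37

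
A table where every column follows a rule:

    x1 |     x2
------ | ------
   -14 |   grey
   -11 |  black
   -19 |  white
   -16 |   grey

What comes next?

Column x1 goes -14, -11, -19, -16 → -24 (alternating steps +3, −8, +3, −8, …).
Column x2 — repeats grey → black → white: grey, black, white, grey → black.
Putting it together: -24  black.

-24  black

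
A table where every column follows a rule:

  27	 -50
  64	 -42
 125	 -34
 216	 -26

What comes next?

343  -18

First component: perfect cubes: 3³, 4³, 5³, …, so 27, 64, 125, 216 → 343.
Second component: +8 each step; -50, -42, -34, -26 → -18.
Putting it together: 343  -18.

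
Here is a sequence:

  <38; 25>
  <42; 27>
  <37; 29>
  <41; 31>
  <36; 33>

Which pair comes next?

<40; 35>

First part: 38, 42, 37, 41, 36 → 40 (alternating steps +4, −5, +4, −5, …).
Second part: 25, 27, 29, 31, 33 → 35 (+2 each step).
Putting it together: <40; 35>.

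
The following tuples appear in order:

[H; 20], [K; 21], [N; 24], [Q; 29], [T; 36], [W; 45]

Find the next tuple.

Letter: H, K, N, Q, T, W → Z (letters move forward 3 places in the alphabet).
Second slot goes 20, 21, 24, 29, 36, 45 → 56 (differences are 1, 3, 5, … (increasing by 2 each time)).
So the next tuple is [Z; 56].

[Z; 56]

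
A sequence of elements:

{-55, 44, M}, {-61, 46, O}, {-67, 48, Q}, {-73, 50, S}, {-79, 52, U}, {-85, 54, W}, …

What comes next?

{-91, 56, Y}

First entry: −6 each step, so -55, -61, -67, -73, -79, -85 → -91.
Second entry: 44, 46, 48, 50, 52, 54 → 56 (+2 each step).
Letter: letters move forward 2 places in the alphabet; M, O, Q, S, U, W → Y.
Combining the parts gives {-91, 56, Y}.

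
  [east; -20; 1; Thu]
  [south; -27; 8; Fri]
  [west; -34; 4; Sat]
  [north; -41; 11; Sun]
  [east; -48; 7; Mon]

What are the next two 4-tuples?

[south; -55; 14; Tue], [west; -62; 10; Wed]

Direction: repeats east → south → west → north; east, south, west, north, east → south → west.
Second slot goes -20, -27, -34, -41, -48 → -55 → -62 (−7 each step).
Third slot: alternating steps +7, −4, +7, −4, …; 1, 8, 4, 11, 7 → 14 → 10.
Day: runs through the weekdays Mon→Sun; Thu, Fri, Sat, Sun, Mon → Tue → Wed.
Putting the parts together: [south; -55; 14; Tue] and then [west; -62; 10; Wed].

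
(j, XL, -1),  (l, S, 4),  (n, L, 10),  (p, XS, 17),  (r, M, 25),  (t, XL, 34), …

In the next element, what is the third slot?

44

Third slot goes -1, 4, 10, 17, 25, 34 → 44 (differences are 5, 6, 7, … (increasing by 1 each time)).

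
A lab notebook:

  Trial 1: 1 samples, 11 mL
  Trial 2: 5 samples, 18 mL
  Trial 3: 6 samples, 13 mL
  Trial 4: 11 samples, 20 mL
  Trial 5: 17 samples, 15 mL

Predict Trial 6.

28 samples, 22 mL

Samples: each term is the sum of the two before it; 1, 5, 6, 11, 17 → 28.
For the mL, alternating steps +7, −5, +7, −5, …: 11, 18, 13, 20, 15 → 22.
Combining the parts gives 28 samples, 22 mL.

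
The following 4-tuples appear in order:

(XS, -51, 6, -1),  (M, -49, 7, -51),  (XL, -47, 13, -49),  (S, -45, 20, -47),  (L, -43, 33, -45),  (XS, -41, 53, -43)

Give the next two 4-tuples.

(M, -39, 86, -41), (XL, -37, 139, -39)

Size goes XS, M, XL, S, L, XS → M → XL (repeats XS → M → XL → S → L).
Second value — +2 each step: -51, -49, -47, -45, -43, -41 → -39 → -37.
Third value: each term is the sum of the two before it; 6, 7, 13, 20, 33, 53 → 86 → 139.
For the fourth value, always the previous value of the second value: -1, -51, -49, -47, -45, -43 → -41 → -39.
Putting the parts together: (M, -39, 86, -41) and then (XL, -37, 139, -39).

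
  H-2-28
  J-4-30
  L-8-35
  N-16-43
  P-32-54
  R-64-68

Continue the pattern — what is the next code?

T-128-85

Letter: letters move forward 2 places in the alphabet, so H, J, L, N, P, R → T.
Second component: ×2 each step; 2, 4, 8, 16, 32, 64 → 128.
Third component: 28, 30, 35, 43, 54, 68 → 85 (differences are 2, 5, 8, … (increasing by 3 each time)).
So the next code is T-128-85.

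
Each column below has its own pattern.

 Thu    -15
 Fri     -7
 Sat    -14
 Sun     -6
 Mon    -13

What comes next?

For the day, runs through the weekdays Mon→Sun: Thu, Fri, Sat, Sun, Mon → Tue.
Second component: -15, -7, -14, -6, -13 → -5 (alternating steps +8, −7, +8, −7, …).
Combining the parts gives Tue  -5.

Tue  -5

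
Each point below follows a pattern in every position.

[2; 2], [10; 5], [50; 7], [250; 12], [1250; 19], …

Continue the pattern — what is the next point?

[6250; 31]

First part — ×5 each step: 2, 10, 50, 250, 1250 → 6250.
Second part — each term is the sum of the two before it: 2, 5, 7, 12, 19 → 31.
So the next point is [6250; 31].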